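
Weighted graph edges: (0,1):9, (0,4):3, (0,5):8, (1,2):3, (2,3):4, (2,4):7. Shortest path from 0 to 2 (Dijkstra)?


Dijkstra from 0:
Distances: {0: 0, 1: 9, 2: 10, 3: 14, 4: 3, 5: 8}
Shortest distance to 2 = 10, path = [0, 4, 2]


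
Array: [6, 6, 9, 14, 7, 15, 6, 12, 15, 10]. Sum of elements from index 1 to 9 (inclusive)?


Prefix sums: [0, 6, 12, 21, 35, 42, 57, 63, 75, 90, 100]
Sum[1..9] = prefix[10] - prefix[1] = 100 - 6 = 94


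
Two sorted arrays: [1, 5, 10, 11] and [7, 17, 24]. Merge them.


Compare heads, take smaller each step.
Merged: [1, 5, 7, 10, 11, 17, 24]


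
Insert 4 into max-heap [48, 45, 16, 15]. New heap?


Append 4: [48, 45, 16, 15, 4]
Bubble up: no swaps needed
Result: [48, 45, 16, 15, 4]


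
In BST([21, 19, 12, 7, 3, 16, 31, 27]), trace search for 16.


BST root = 21
Search for 16: compare at each node
Path: [21, 19, 12, 16]


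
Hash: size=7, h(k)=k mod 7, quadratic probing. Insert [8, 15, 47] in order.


Insertions: 8->slot 1; 15->slot 2; 47->slot 5
Table: [None, 8, 15, None, None, 47, None]


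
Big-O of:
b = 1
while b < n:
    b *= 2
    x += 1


Per nesting level: O(log n) = O(log n)
Complexity: O(log n)


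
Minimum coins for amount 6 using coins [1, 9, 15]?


dp[0]=0; dp[i]=1+min(dp[i-c] for c in coins)
...dp[1]=1, dp[2]=2, dp[3]=3, dp[4]=4, dp[5]=5, dp[6]=6
Minimum coins for 6 = 6


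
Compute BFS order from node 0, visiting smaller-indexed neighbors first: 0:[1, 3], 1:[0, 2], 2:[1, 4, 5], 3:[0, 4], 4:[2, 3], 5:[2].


BFS queue: start with [0]
Visit order: [0, 1, 3, 2, 4, 5]


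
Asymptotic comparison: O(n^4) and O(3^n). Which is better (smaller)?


quartic grows slower than exponential (base 3)
O(n^4) is asymptotically smaller; O(3^n) grows faster


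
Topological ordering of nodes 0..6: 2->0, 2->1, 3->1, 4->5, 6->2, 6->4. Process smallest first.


Kahn's algorithm, process smallest node first
Order: [3, 6, 2, 0, 1, 4, 5]


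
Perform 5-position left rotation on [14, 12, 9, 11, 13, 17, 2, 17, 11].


Left rotate by 5: [17, 2, 17, 11, 14, 12, 9, 11, 13]


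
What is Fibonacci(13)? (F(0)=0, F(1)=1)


F(n)=F(n-1)+F(n-2)
...F(11)=89, F(12)=144, F(13)=233


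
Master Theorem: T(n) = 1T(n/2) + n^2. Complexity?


a=1, b=2, c=2. log_2(1)=0 < c=2. Case 3: O(n^c) = O(n^2)
Complexity: O(n^2)


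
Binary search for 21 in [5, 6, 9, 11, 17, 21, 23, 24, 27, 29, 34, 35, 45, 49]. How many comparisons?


Search for 21:
[0,13] mid=6 arr[6]=23
[0,5] mid=2 arr[2]=9
[3,5] mid=4 arr[4]=17
[5,5] mid=5 arr[5]=21
Total: 4 comparisons


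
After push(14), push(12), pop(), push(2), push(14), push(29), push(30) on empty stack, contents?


push(14) -> [14]
push(12) -> [14, 12]
pop() returns 12 -> [14]
push(2) -> [14, 2]
push(14) -> [14, 2, 14]
push(29) -> [14, 2, 14, 29]
push(30) -> [14, 2, 14, 29, 30]
Final stack (bottom to top): [14, 2, 14, 29, 30]


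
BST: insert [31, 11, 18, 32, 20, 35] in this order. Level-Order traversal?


Root = 31; build tree by BST insertion.
Level-Order traversal: [31, 11, 32, 18, 35, 20]


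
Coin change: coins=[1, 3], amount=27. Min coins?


dp[0]=0; dp[i]=1+min(dp[i-c] for c in coins)
...dp[22]=8, dp[23]=9, dp[24]=8, dp[25]=9, dp[26]=10, dp[27]=9
Minimum coins for 27 = 9


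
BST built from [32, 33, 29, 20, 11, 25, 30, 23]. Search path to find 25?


BST root = 32
Search for 25: compare at each node
Path: [32, 29, 20, 25]


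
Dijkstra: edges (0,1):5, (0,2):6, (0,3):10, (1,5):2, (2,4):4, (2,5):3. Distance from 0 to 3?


Dijkstra from 0:
Distances: {0: 0, 1: 5, 2: 6, 3: 10, 4: 10, 5: 7}
Shortest distance to 3 = 10, path = [0, 3]


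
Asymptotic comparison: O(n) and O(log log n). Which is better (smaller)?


double-logarithmic grows slower than linear
O(log log n) is asymptotically smaller; O(n) grows faster


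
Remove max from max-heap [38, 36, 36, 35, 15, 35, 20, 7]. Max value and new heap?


Max = 38
Replace root with last, heapify down
Resulting heap: [36, 35, 36, 7, 15, 35, 20]


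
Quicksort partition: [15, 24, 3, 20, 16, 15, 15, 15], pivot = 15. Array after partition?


Elements <= 15 go left of pivot.
Result: [15, 3, 15, 15, 15, 24, 20, 16], pivot at index 4


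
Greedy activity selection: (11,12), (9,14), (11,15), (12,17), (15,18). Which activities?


Greedy: pick earliest-ending, then skip overlaps.
Selected (2 activities): [(11, 12), (12, 17)]


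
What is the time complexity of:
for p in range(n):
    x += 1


Per nesting level: O(n) = O(n)
Complexity: O(n)


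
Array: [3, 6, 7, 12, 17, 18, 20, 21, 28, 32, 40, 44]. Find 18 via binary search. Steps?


Search for 18:
[0,11] mid=5 arr[5]=18
Total: 1 comparisons


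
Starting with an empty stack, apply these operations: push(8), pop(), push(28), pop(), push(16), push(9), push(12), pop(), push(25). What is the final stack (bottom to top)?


push(8) -> [8]
pop() returns 8 -> []
push(28) -> [28]
pop() returns 28 -> []
push(16) -> [16]
push(9) -> [16, 9]
push(12) -> [16, 9, 12]
pop() returns 12 -> [16, 9]
push(25) -> [16, 9, 25]
Final stack (bottom to top): [16, 9, 25]


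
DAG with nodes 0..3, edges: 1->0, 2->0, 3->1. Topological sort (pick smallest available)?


Kahn's algorithm, process smallest node first
Order: [2, 3, 1, 0]


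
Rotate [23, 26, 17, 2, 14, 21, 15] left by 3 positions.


Left rotate by 3: [2, 14, 21, 15, 23, 26, 17]


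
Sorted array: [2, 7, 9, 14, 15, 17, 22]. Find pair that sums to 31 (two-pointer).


Two pointers: lo=0, hi=6
Found pair: (9, 22) summing to 31


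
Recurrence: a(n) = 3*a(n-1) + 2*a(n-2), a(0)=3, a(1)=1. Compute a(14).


Build bottom-up:
...a(12)=2712297, a(13)=9659989, a(14)=3*9659989+2*2712297=34404561


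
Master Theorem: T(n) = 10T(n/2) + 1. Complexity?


a=10, b=2, c=0. log_2(10)=3.322 > c=0. Case 1: O(n^log_b(a)) = O(n^3.322)
Complexity: O(n^3.322)


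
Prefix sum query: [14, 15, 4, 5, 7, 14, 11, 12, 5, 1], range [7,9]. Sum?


Prefix sums: [0, 14, 29, 33, 38, 45, 59, 70, 82, 87, 88]
Sum[7..9] = prefix[10] - prefix[7] = 88 - 70 = 18


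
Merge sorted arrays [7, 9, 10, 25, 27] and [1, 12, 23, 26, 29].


Compare heads, take smaller each step.
Merged: [1, 7, 9, 10, 12, 23, 25, 26, 27, 29]


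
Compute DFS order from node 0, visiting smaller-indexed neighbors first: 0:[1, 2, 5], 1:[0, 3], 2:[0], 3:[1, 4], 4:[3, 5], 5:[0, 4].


DFS stack-based: start with [0]
Visit order: [0, 1, 3, 4, 5, 2]


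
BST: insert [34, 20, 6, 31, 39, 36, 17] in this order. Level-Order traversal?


Root = 34; build tree by BST insertion.
Level-Order traversal: [34, 20, 39, 6, 31, 36, 17]


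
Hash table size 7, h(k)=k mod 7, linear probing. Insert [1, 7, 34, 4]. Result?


Insertions: 1->slot 1; 7->slot 0; 34->slot 6; 4->slot 4
Table: [7, 1, None, None, 4, None, 34]


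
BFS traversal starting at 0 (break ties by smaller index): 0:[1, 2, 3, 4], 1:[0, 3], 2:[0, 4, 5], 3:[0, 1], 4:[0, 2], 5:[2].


BFS queue: start with [0]
Visit order: [0, 1, 2, 3, 4, 5]


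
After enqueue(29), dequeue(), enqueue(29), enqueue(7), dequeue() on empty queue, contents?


enqueue(29) -> [29]
dequeue() returns 29 -> []
enqueue(29) -> [29]
enqueue(7) -> [29, 7]
dequeue() returns 29 -> [7]
Final queue (front to back): [7]


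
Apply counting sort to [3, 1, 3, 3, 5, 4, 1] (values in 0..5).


Count array: [0, 2, 0, 3, 1, 1]
Reconstruct: [1, 1, 3, 3, 3, 4, 5]


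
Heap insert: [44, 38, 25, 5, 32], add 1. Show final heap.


Append 1: [44, 38, 25, 5, 32, 1]
Bubble up: no swaps needed
Result: [44, 38, 25, 5, 32, 1]


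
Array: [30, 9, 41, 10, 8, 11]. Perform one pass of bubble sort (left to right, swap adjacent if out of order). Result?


After one pass: [9, 30, 10, 8, 11, 41]


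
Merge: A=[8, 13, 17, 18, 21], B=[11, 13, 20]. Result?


Compare heads, take smaller each step.
Merged: [8, 11, 13, 13, 17, 18, 20, 21]


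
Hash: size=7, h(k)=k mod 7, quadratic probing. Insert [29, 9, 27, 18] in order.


Insertions: 29->slot 1; 9->slot 2; 27->slot 6; 18->slot 4
Table: [None, 29, 9, None, 18, None, 27]


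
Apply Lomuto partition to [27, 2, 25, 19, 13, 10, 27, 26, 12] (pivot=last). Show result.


Elements <= 12 go left of pivot.
Result: [2, 10, 12, 19, 13, 27, 27, 26, 25], pivot at index 2


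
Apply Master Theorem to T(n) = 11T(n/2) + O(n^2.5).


a=11, b=2, c=2.5. log_2(11)=3.459 > c=2.5. Case 1: O(n^log_b(a)) = O(n^3.459)
Complexity: O(n^3.459)


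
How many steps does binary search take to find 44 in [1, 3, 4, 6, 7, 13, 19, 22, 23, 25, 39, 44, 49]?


Search for 44:
[0,12] mid=6 arr[6]=19
[7,12] mid=9 arr[9]=25
[10,12] mid=11 arr[11]=44
Total: 3 comparisons


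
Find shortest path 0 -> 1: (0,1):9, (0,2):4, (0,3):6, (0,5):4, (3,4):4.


Dijkstra from 0:
Distances: {0: 0, 1: 9, 2: 4, 3: 6, 4: 10, 5: 4}
Shortest distance to 1 = 9, path = [0, 1]


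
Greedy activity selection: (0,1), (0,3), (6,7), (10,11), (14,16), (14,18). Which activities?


Greedy: pick earliest-ending, then skip overlaps.
Selected (4 activities): [(0, 1), (6, 7), (10, 11), (14, 16)]


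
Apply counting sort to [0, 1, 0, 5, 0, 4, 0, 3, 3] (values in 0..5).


Count array: [4, 1, 0, 2, 1, 1]
Reconstruct: [0, 0, 0, 0, 1, 3, 3, 4, 5]


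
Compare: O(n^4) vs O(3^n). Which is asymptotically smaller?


quartic grows slower than exponential (base 3)
O(n^4) is asymptotically smaller; O(3^n) grows faster


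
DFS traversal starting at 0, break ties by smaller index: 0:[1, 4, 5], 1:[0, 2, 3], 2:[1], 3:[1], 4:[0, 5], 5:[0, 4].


DFS stack-based: start with [0]
Visit order: [0, 1, 2, 3, 4, 5]


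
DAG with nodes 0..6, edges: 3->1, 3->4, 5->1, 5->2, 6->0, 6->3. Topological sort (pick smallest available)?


Kahn's algorithm, process smallest node first
Order: [5, 2, 6, 0, 3, 1, 4]


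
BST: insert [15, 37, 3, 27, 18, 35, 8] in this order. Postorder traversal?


Root = 15; build tree by BST insertion.
Postorder traversal: [8, 3, 18, 35, 27, 37, 15]


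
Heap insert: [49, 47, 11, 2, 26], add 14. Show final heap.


Append 14: [49, 47, 11, 2, 26, 14]
Bubble up: swap idx 5(14) with idx 2(11)
Result: [49, 47, 14, 2, 26, 11]


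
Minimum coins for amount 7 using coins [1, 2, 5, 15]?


dp[0]=0; dp[i]=1+min(dp[i-c] for c in coins)
...dp[2]=1, dp[3]=2, dp[4]=2, dp[5]=1, dp[6]=2, dp[7]=2
Minimum coins for 7 = 2


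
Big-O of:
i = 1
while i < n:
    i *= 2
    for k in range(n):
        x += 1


Per nesting level: O(log n) * O(n) = O(n log n)
Complexity: O(n log n)


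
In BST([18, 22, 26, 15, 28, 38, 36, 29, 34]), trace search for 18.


BST root = 18
Search for 18: compare at each node
Path: [18]


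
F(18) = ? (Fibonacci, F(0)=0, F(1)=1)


F(n)=F(n-1)+F(n-2)
...F(16)=987, F(17)=1597, F(18)=2584


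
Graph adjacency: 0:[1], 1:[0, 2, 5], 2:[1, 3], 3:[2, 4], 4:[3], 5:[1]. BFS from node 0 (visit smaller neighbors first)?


BFS queue: start with [0]
Visit order: [0, 1, 2, 5, 3, 4]


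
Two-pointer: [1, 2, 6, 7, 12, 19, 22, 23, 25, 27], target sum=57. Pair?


Two pointers: lo=0, hi=9
No pair sums to 57


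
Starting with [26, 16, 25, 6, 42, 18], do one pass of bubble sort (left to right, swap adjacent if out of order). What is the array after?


After one pass: [16, 25, 6, 26, 18, 42]


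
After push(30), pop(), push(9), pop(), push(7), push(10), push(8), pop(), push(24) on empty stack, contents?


push(30) -> [30]
pop() returns 30 -> []
push(9) -> [9]
pop() returns 9 -> []
push(7) -> [7]
push(10) -> [7, 10]
push(8) -> [7, 10, 8]
pop() returns 8 -> [7, 10]
push(24) -> [7, 10, 24]
Final stack (bottom to top): [7, 10, 24]


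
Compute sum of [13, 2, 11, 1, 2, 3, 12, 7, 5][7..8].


Prefix sums: [0, 13, 15, 26, 27, 29, 32, 44, 51, 56]
Sum[7..8] = prefix[9] - prefix[7] = 56 - 44 = 12


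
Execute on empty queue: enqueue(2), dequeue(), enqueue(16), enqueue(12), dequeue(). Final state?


enqueue(2) -> [2]
dequeue() returns 2 -> []
enqueue(16) -> [16]
enqueue(12) -> [16, 12]
dequeue() returns 16 -> [12]
Final queue (front to back): [12]


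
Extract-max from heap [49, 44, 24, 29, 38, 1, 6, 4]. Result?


Max = 49
Replace root with last, heapify down
Resulting heap: [44, 38, 24, 29, 4, 1, 6]


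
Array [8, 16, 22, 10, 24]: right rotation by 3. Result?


Right rotate by 3: [22, 10, 24, 8, 16]


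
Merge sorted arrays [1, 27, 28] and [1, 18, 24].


Compare heads, take smaller each step.
Merged: [1, 1, 18, 24, 27, 28]


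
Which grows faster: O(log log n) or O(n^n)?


double-logarithmic grows slower than n^n
O(log log n) is asymptotically smaller; O(n^n) grows faster


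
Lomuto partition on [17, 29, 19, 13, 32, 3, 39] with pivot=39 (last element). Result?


Elements <= 39 go left of pivot.
Result: [17, 29, 19, 13, 32, 3, 39], pivot at index 6


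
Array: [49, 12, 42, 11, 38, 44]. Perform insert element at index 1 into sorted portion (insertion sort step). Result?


After one pass: [12, 49, 42, 11, 38, 44]


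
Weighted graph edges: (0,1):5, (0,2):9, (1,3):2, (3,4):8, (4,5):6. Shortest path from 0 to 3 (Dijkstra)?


Dijkstra from 0:
Distances: {0: 0, 1: 5, 2: 9, 3: 7, 4: 15, 5: 21}
Shortest distance to 3 = 7, path = [0, 1, 3]


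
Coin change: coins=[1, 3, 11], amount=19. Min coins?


dp[0]=0; dp[i]=1+min(dp[i-c] for c in coins)
...dp[14]=2, dp[15]=3, dp[16]=4, dp[17]=3, dp[18]=4, dp[19]=5
Minimum coins for 19 = 5


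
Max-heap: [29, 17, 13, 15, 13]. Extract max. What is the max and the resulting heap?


Max = 29
Replace root with last, heapify down
Resulting heap: [17, 15, 13, 13]


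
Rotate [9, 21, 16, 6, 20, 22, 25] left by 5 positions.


Left rotate by 5: [22, 25, 9, 21, 16, 6, 20]


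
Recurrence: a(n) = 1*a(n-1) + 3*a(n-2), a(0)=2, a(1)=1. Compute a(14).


Build bottom-up:
...a(12)=22258, a(13)=51169, a(14)=1*51169+3*22258=117943


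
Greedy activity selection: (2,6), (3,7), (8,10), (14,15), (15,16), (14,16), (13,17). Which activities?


Greedy: pick earliest-ending, then skip overlaps.
Selected (4 activities): [(2, 6), (8, 10), (14, 15), (15, 16)]


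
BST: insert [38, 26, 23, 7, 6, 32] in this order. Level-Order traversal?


Root = 38; build tree by BST insertion.
Level-Order traversal: [38, 26, 23, 32, 7, 6]


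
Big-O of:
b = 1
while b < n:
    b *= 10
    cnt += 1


Per nesting level: O(log n) = O(log n)
Complexity: O(log n)


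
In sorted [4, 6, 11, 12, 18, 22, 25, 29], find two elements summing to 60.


Two pointers: lo=0, hi=7
No pair sums to 60


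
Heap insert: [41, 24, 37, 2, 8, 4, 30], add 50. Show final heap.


Append 50: [41, 24, 37, 2, 8, 4, 30, 50]
Bubble up: swap idx 7(50) with idx 3(2); swap idx 3(50) with idx 1(24); swap idx 1(50) with idx 0(41)
Result: [50, 41, 37, 24, 8, 4, 30, 2]


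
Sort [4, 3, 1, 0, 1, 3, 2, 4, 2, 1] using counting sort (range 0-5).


Count array: [1, 3, 2, 2, 2, 0]
Reconstruct: [0, 1, 1, 1, 2, 2, 3, 3, 4, 4]


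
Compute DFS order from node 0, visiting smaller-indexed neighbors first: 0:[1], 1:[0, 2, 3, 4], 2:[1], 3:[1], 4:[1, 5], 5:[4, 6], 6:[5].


DFS stack-based: start with [0]
Visit order: [0, 1, 2, 3, 4, 5, 6]


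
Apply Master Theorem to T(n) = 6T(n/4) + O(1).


a=6, b=4, c=0. log_4(6)=1.292 > c=0. Case 1: O(n^log_b(a)) = O(n^1.292)
Complexity: O(n^1.292)


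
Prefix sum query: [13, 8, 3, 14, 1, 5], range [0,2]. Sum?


Prefix sums: [0, 13, 21, 24, 38, 39, 44]
Sum[0..2] = prefix[3] - prefix[0] = 24 - 0 = 24


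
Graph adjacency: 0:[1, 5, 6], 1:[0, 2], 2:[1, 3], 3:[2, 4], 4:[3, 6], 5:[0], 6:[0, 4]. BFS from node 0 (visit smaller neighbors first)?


BFS queue: start with [0]
Visit order: [0, 1, 5, 6, 2, 4, 3]


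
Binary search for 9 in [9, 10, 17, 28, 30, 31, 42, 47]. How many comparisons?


Search for 9:
[0,7] mid=3 arr[3]=28
[0,2] mid=1 arr[1]=10
[0,0] mid=0 arr[0]=9
Total: 3 comparisons


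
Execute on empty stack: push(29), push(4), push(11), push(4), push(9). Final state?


push(29) -> [29]
push(4) -> [29, 4]
push(11) -> [29, 4, 11]
push(4) -> [29, 4, 11, 4]
push(9) -> [29, 4, 11, 4, 9]
Final stack (bottom to top): [29, 4, 11, 4, 9]


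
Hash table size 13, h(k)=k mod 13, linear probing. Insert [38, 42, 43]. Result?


Insertions: 38->slot 12; 42->slot 3; 43->slot 4
Table: [None, None, None, 42, 43, None, None, None, None, None, None, None, 38]


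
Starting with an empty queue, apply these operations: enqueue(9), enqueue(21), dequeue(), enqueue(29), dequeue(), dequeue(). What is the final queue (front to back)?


enqueue(9) -> [9]
enqueue(21) -> [9, 21]
dequeue() returns 9 -> [21]
enqueue(29) -> [21, 29]
dequeue() returns 21 -> [29]
dequeue() returns 29 -> []
Final queue (front to back): []


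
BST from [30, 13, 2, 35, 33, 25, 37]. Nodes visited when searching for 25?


BST root = 30
Search for 25: compare at each node
Path: [30, 13, 25]


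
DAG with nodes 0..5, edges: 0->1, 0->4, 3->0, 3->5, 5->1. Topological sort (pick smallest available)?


Kahn's algorithm, process smallest node first
Order: [2, 3, 0, 4, 5, 1]


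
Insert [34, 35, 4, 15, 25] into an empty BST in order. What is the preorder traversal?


Root = 34; build tree by BST insertion.
Preorder traversal: [34, 4, 15, 25, 35]


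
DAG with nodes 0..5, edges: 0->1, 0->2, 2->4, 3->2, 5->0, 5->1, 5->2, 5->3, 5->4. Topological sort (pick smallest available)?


Kahn's algorithm, process smallest node first
Order: [5, 0, 1, 3, 2, 4]


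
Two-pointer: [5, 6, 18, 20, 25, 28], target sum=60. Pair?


Two pointers: lo=0, hi=5
No pair sums to 60


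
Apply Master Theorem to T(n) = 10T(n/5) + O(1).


a=10, b=5, c=0. log_5(10)=1.431 > c=0. Case 1: O(n^log_b(a)) = O(n^1.431)
Complexity: O(n^1.431)


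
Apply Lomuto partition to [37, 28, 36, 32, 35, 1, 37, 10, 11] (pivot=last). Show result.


Elements <= 11 go left of pivot.
Result: [1, 10, 11, 32, 35, 37, 37, 28, 36], pivot at index 2


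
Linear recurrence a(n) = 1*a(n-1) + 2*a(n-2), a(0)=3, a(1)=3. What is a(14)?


Build bottom-up:
...a(12)=8193, a(13)=16383, a(14)=1*16383+2*8193=32769


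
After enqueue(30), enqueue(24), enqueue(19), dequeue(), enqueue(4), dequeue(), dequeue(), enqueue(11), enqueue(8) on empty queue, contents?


enqueue(30) -> [30]
enqueue(24) -> [30, 24]
enqueue(19) -> [30, 24, 19]
dequeue() returns 30 -> [24, 19]
enqueue(4) -> [24, 19, 4]
dequeue() returns 24 -> [19, 4]
dequeue() returns 19 -> [4]
enqueue(11) -> [4, 11]
enqueue(8) -> [4, 11, 8]
Final queue (front to back): [4, 11, 8]


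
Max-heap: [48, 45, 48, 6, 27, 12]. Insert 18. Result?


Append 18: [48, 45, 48, 6, 27, 12, 18]
Bubble up: no swaps needed
Result: [48, 45, 48, 6, 27, 12, 18]


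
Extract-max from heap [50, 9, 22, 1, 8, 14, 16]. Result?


Max = 50
Replace root with last, heapify down
Resulting heap: [22, 9, 16, 1, 8, 14]


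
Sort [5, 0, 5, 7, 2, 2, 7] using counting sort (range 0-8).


Count array: [1, 0, 2, 0, 0, 2, 0, 2, 0]
Reconstruct: [0, 2, 2, 5, 5, 7, 7]


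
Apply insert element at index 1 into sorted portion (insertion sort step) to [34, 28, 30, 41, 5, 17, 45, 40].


After one pass: [28, 34, 30, 41, 5, 17, 45, 40]


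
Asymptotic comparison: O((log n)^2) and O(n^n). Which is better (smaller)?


polylogarithmic grows slower than n^n
O((log n)^2) is asymptotically smaller; O(n^n) grows faster


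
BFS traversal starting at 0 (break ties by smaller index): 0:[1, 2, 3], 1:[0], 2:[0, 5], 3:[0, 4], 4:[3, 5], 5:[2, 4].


BFS queue: start with [0]
Visit order: [0, 1, 2, 3, 5, 4]


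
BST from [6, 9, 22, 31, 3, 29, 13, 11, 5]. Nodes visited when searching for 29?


BST root = 6
Search for 29: compare at each node
Path: [6, 9, 22, 31, 29]


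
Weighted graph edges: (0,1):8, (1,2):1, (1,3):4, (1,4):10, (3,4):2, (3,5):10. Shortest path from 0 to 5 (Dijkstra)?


Dijkstra from 0:
Distances: {0: 0, 1: 8, 2: 9, 3: 12, 4: 14, 5: 22}
Shortest distance to 5 = 22, path = [0, 1, 3, 5]


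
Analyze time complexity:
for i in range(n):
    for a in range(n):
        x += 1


Per nesting level: O(n) * O(n) = O(n^2)
Complexity: O(n^2)


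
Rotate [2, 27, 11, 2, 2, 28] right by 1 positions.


Right rotate by 1: [28, 2, 27, 11, 2, 2]


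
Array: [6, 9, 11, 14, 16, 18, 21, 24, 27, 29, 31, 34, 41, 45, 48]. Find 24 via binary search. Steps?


Search for 24:
[0,14] mid=7 arr[7]=24
Total: 1 comparisons


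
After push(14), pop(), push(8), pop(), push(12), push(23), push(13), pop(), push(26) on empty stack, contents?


push(14) -> [14]
pop() returns 14 -> []
push(8) -> [8]
pop() returns 8 -> []
push(12) -> [12]
push(23) -> [12, 23]
push(13) -> [12, 23, 13]
pop() returns 13 -> [12, 23]
push(26) -> [12, 23, 26]
Final stack (bottom to top): [12, 23, 26]


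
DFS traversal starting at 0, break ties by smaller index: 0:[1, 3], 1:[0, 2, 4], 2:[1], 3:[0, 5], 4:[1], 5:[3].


DFS stack-based: start with [0]
Visit order: [0, 1, 2, 4, 3, 5]


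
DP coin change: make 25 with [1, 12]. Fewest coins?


dp[0]=0; dp[i]=1+min(dp[i-c] for c in coins)
...dp[20]=9, dp[21]=10, dp[22]=11, dp[23]=12, dp[24]=2, dp[25]=3
Minimum coins for 25 = 3


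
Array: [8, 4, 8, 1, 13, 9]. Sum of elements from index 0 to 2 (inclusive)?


Prefix sums: [0, 8, 12, 20, 21, 34, 43]
Sum[0..2] = prefix[3] - prefix[0] = 20 - 0 = 20


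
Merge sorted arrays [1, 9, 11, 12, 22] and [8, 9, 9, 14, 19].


Compare heads, take smaller each step.
Merged: [1, 8, 9, 9, 9, 11, 12, 14, 19, 22]


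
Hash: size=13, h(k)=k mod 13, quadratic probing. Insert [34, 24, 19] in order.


Insertions: 34->slot 8; 24->slot 11; 19->slot 6
Table: [None, None, None, None, None, None, 19, None, 34, None, None, 24, None]


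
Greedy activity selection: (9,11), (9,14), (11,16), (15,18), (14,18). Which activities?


Greedy: pick earliest-ending, then skip overlaps.
Selected (2 activities): [(9, 11), (11, 16)]


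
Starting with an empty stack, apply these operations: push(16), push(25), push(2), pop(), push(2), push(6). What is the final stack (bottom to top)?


push(16) -> [16]
push(25) -> [16, 25]
push(2) -> [16, 25, 2]
pop() returns 2 -> [16, 25]
push(2) -> [16, 25, 2]
push(6) -> [16, 25, 2, 6]
Final stack (bottom to top): [16, 25, 2, 6]


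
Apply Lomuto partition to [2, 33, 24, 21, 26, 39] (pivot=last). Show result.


Elements <= 39 go left of pivot.
Result: [2, 33, 24, 21, 26, 39], pivot at index 5


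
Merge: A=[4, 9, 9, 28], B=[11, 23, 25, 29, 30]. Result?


Compare heads, take smaller each step.
Merged: [4, 9, 9, 11, 23, 25, 28, 29, 30]


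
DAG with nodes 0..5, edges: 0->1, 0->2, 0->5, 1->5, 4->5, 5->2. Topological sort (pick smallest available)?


Kahn's algorithm, process smallest node first
Order: [0, 1, 3, 4, 5, 2]


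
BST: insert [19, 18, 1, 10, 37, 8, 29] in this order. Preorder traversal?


Root = 19; build tree by BST insertion.
Preorder traversal: [19, 18, 1, 10, 8, 37, 29]


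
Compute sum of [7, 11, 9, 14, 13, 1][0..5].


Prefix sums: [0, 7, 18, 27, 41, 54, 55]
Sum[0..5] = prefix[6] - prefix[0] = 55 - 0 = 55


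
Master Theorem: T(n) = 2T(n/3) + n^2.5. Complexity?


a=2, b=3, c=2.5. log_3(2)=0.631 < c=2.5. Case 3: O(n^c) = O(n^2.500)
Complexity: O(n^2.500)


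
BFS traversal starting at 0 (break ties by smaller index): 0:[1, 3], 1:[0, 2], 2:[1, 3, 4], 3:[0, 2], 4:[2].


BFS queue: start with [0]
Visit order: [0, 1, 3, 2, 4]


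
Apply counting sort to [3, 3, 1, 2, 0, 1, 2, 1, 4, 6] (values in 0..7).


Count array: [1, 3, 2, 2, 1, 0, 1, 0]
Reconstruct: [0, 1, 1, 1, 2, 2, 3, 3, 4, 6]


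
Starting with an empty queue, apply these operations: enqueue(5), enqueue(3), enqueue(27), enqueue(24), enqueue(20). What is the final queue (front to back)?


enqueue(5) -> [5]
enqueue(3) -> [5, 3]
enqueue(27) -> [5, 3, 27]
enqueue(24) -> [5, 3, 27, 24]
enqueue(20) -> [5, 3, 27, 24, 20]
Final queue (front to back): [5, 3, 27, 24, 20]


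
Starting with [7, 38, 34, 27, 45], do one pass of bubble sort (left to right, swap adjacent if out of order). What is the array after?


After one pass: [7, 34, 27, 38, 45]


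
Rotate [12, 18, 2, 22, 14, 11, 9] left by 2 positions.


Left rotate by 2: [2, 22, 14, 11, 9, 12, 18]


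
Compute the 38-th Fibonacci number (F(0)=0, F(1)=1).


F(n)=F(n-1)+F(n-2)
...F(36)=14930352, F(37)=24157817, F(38)=39088169


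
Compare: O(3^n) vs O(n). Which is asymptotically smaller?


linear grows slower than exponential (base 3)
O(n) is asymptotically smaller; O(3^n) grows faster


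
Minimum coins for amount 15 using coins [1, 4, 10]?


dp[0]=0; dp[i]=1+min(dp[i-c] for c in coins)
...dp[10]=1, dp[11]=2, dp[12]=3, dp[13]=4, dp[14]=2, dp[15]=3
Minimum coins for 15 = 3


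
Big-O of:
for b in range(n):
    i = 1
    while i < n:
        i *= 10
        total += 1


Per nesting level: O(n) * O(log n) = O(n log n)
Complexity: O(n log n)


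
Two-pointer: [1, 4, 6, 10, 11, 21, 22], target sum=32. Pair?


Two pointers: lo=0, hi=6
Found pair: (10, 22) summing to 32


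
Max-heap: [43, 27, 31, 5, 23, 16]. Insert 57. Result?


Append 57: [43, 27, 31, 5, 23, 16, 57]
Bubble up: swap idx 6(57) with idx 2(31); swap idx 2(57) with idx 0(43)
Result: [57, 27, 43, 5, 23, 16, 31]


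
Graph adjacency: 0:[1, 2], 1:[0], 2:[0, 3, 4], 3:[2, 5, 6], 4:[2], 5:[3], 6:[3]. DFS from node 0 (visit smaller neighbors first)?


DFS stack-based: start with [0]
Visit order: [0, 1, 2, 3, 5, 6, 4]


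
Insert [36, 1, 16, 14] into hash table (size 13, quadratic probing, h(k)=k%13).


Insertions: 36->slot 10; 1->slot 1; 16->slot 3; 14->slot 2
Table: [None, 1, 14, 16, None, None, None, None, None, None, 36, None, None]


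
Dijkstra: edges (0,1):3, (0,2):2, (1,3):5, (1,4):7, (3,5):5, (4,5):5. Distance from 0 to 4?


Dijkstra from 0:
Distances: {0: 0, 1: 3, 2: 2, 3: 8, 4: 10, 5: 13}
Shortest distance to 4 = 10, path = [0, 1, 4]


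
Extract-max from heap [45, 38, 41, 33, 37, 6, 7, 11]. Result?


Max = 45
Replace root with last, heapify down
Resulting heap: [41, 38, 11, 33, 37, 6, 7]


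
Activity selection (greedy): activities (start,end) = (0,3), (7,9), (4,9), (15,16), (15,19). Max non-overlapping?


Greedy: pick earliest-ending, then skip overlaps.
Selected (3 activities): [(0, 3), (7, 9), (15, 16)]


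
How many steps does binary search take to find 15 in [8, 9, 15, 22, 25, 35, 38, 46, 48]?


Search for 15:
[0,8] mid=4 arr[4]=25
[0,3] mid=1 arr[1]=9
[2,3] mid=2 arr[2]=15
Total: 3 comparisons


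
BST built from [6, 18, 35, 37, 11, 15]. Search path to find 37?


BST root = 6
Search for 37: compare at each node
Path: [6, 18, 35, 37]


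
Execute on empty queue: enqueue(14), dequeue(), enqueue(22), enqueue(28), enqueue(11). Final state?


enqueue(14) -> [14]
dequeue() returns 14 -> []
enqueue(22) -> [22]
enqueue(28) -> [22, 28]
enqueue(11) -> [22, 28, 11]
Final queue (front to back): [22, 28, 11]


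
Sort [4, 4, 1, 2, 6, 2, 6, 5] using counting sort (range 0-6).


Count array: [0, 1, 2, 0, 2, 1, 2]
Reconstruct: [1, 2, 2, 4, 4, 5, 6, 6]


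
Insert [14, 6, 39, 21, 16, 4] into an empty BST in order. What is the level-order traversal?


Root = 14; build tree by BST insertion.
Level-Order traversal: [14, 6, 39, 4, 21, 16]


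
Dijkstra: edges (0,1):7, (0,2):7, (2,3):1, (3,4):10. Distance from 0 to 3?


Dijkstra from 0:
Distances: {0: 0, 1: 7, 2: 7, 3: 8, 4: 18}
Shortest distance to 3 = 8, path = [0, 2, 3]


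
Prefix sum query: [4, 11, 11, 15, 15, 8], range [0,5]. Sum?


Prefix sums: [0, 4, 15, 26, 41, 56, 64]
Sum[0..5] = prefix[6] - prefix[0] = 64 - 0 = 64


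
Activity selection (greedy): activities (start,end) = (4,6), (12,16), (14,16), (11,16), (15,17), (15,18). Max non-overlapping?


Greedy: pick earliest-ending, then skip overlaps.
Selected (2 activities): [(4, 6), (12, 16)]


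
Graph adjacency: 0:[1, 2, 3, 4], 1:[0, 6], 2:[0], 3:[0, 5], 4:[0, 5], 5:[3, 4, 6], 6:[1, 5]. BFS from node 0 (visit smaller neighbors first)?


BFS queue: start with [0]
Visit order: [0, 1, 2, 3, 4, 6, 5]


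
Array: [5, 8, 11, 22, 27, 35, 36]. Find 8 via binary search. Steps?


Search for 8:
[0,6] mid=3 arr[3]=22
[0,2] mid=1 arr[1]=8
Total: 2 comparisons


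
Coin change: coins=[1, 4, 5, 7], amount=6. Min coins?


dp[0]=0; dp[i]=1+min(dp[i-c] for c in coins)
...dp[1]=1, dp[2]=2, dp[3]=3, dp[4]=1, dp[5]=1, dp[6]=2
Minimum coins for 6 = 2


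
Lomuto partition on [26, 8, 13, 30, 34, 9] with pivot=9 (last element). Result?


Elements <= 9 go left of pivot.
Result: [8, 9, 13, 30, 34, 26], pivot at index 1


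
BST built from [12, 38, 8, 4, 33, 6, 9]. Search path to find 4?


BST root = 12
Search for 4: compare at each node
Path: [12, 8, 4]


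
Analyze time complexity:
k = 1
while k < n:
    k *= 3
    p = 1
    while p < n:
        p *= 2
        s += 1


Per nesting level: O(log n) * O(log n) = O((log n)^2)
Complexity: O((log n)^2)


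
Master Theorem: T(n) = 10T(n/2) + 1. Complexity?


a=10, b=2, c=0. log_2(10)=3.322 > c=0. Case 1: O(n^log_b(a)) = O(n^3.322)
Complexity: O(n^3.322)


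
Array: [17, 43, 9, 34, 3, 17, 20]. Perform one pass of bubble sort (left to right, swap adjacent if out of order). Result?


After one pass: [17, 9, 34, 3, 17, 20, 43]


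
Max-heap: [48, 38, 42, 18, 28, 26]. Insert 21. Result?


Append 21: [48, 38, 42, 18, 28, 26, 21]
Bubble up: no swaps needed
Result: [48, 38, 42, 18, 28, 26, 21]


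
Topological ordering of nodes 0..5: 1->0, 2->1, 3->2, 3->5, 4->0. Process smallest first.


Kahn's algorithm, process smallest node first
Order: [3, 2, 1, 4, 0, 5]


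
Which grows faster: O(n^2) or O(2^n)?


quadratic grows slower than exponential
O(n^2) is asymptotically smaller; O(2^n) grows faster


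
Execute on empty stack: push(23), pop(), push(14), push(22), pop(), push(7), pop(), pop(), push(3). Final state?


push(23) -> [23]
pop() returns 23 -> []
push(14) -> [14]
push(22) -> [14, 22]
pop() returns 22 -> [14]
push(7) -> [14, 7]
pop() returns 7 -> [14]
pop() returns 14 -> []
push(3) -> [3]
Final stack (bottom to top): [3]


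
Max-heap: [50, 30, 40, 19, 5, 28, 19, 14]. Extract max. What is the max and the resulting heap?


Max = 50
Replace root with last, heapify down
Resulting heap: [40, 30, 28, 19, 5, 14, 19]


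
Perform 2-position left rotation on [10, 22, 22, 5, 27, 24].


Left rotate by 2: [22, 5, 27, 24, 10, 22]


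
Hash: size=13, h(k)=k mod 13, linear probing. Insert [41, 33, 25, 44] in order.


Insertions: 41->slot 2; 33->slot 7; 25->slot 12; 44->slot 5
Table: [None, None, 41, None, None, 44, None, 33, None, None, None, None, 25]


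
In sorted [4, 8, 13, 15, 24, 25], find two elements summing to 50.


Two pointers: lo=0, hi=5
No pair sums to 50


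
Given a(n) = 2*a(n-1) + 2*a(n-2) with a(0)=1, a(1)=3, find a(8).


Build bottom-up:
...a(6)=448, a(7)=1224, a(8)=2*1224+2*448=3344


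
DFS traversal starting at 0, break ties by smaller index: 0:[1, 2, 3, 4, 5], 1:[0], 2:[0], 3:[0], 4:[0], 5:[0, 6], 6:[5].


DFS stack-based: start with [0]
Visit order: [0, 1, 2, 3, 4, 5, 6]


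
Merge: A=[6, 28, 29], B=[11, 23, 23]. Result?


Compare heads, take smaller each step.
Merged: [6, 11, 23, 23, 28, 29]


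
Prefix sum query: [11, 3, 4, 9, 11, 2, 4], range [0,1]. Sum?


Prefix sums: [0, 11, 14, 18, 27, 38, 40, 44]
Sum[0..1] = prefix[2] - prefix[0] = 14 - 0 = 14


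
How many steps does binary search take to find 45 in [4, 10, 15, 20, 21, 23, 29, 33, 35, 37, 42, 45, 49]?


Search for 45:
[0,12] mid=6 arr[6]=29
[7,12] mid=9 arr[9]=37
[10,12] mid=11 arr[11]=45
Total: 3 comparisons


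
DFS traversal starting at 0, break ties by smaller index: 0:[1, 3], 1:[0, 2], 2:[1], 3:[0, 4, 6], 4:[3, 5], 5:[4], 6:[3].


DFS stack-based: start with [0]
Visit order: [0, 1, 2, 3, 4, 5, 6]


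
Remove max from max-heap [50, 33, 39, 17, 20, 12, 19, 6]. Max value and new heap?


Max = 50
Replace root with last, heapify down
Resulting heap: [39, 33, 19, 17, 20, 12, 6]


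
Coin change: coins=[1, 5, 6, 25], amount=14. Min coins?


dp[0]=0; dp[i]=1+min(dp[i-c] for c in coins)
...dp[9]=4, dp[10]=2, dp[11]=2, dp[12]=2, dp[13]=3, dp[14]=4
Minimum coins for 14 = 4


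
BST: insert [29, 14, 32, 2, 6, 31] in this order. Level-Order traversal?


Root = 29; build tree by BST insertion.
Level-Order traversal: [29, 14, 32, 2, 31, 6]


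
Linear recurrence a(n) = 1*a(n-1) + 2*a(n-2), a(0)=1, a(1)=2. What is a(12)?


Build bottom-up:
...a(10)=1024, a(11)=2048, a(12)=1*2048+2*1024=4096


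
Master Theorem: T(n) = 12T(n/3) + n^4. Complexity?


a=12, b=3, c=4. log_3(12)=2.262 < c=4. Case 3: O(n^c) = O(n^4)
Complexity: O(n^4)


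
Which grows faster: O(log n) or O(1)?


constant grows slower than logarithmic
O(1) is asymptotically smaller; O(log n) grows faster


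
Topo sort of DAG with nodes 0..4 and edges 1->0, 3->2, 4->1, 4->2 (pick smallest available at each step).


Kahn's algorithm, process smallest node first
Order: [3, 4, 1, 0, 2]


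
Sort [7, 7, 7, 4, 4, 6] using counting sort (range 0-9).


Count array: [0, 0, 0, 0, 2, 0, 1, 3, 0, 0]
Reconstruct: [4, 4, 6, 7, 7, 7]


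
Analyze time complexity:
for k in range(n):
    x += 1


Per nesting level: O(n) = O(n)
Complexity: O(n)


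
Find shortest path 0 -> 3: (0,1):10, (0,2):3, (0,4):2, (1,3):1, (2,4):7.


Dijkstra from 0:
Distances: {0: 0, 1: 10, 2: 3, 3: 11, 4: 2}
Shortest distance to 3 = 11, path = [0, 1, 3]


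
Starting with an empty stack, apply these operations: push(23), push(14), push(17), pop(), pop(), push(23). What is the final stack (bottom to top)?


push(23) -> [23]
push(14) -> [23, 14]
push(17) -> [23, 14, 17]
pop() returns 17 -> [23, 14]
pop() returns 14 -> [23]
push(23) -> [23, 23]
Final stack (bottom to top): [23, 23]


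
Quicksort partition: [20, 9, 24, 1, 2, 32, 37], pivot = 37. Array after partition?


Elements <= 37 go left of pivot.
Result: [20, 9, 24, 1, 2, 32, 37], pivot at index 6


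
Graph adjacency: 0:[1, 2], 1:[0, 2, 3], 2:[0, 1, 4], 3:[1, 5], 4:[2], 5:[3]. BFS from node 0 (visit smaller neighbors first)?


BFS queue: start with [0]
Visit order: [0, 1, 2, 3, 4, 5]


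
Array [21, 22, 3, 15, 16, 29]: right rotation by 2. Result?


Right rotate by 2: [16, 29, 21, 22, 3, 15]


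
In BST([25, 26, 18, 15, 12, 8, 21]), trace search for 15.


BST root = 25
Search for 15: compare at each node
Path: [25, 18, 15]


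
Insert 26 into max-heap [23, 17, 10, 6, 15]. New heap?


Append 26: [23, 17, 10, 6, 15, 26]
Bubble up: swap idx 5(26) with idx 2(10); swap idx 2(26) with idx 0(23)
Result: [26, 17, 23, 6, 15, 10]


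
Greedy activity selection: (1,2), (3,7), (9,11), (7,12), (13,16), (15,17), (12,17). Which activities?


Greedy: pick earliest-ending, then skip overlaps.
Selected (4 activities): [(1, 2), (3, 7), (9, 11), (13, 16)]


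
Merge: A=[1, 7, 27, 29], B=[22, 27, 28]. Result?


Compare heads, take smaller each step.
Merged: [1, 7, 22, 27, 27, 28, 29]


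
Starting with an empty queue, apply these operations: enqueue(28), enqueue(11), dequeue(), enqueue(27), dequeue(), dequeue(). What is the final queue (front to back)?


enqueue(28) -> [28]
enqueue(11) -> [28, 11]
dequeue() returns 28 -> [11]
enqueue(27) -> [11, 27]
dequeue() returns 11 -> [27]
dequeue() returns 27 -> []
Final queue (front to back): []


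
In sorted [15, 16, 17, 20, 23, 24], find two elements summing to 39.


Two pointers: lo=0, hi=5
Found pair: (15, 24) summing to 39


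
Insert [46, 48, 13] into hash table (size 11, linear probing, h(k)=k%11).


Insertions: 46->slot 2; 48->slot 4; 13->slot 3
Table: [None, None, 46, 13, 48, None, None, None, None, None, None]


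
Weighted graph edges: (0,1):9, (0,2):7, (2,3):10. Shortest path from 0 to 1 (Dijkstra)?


Dijkstra from 0:
Distances: {0: 0, 1: 9, 2: 7, 3: 17}
Shortest distance to 1 = 9, path = [0, 1]


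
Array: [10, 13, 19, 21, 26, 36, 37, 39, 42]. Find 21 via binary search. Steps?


Search for 21:
[0,8] mid=4 arr[4]=26
[0,3] mid=1 arr[1]=13
[2,3] mid=2 arr[2]=19
[3,3] mid=3 arr[3]=21
Total: 4 comparisons


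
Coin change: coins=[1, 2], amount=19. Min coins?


dp[0]=0; dp[i]=1+min(dp[i-c] for c in coins)
...dp[14]=7, dp[15]=8, dp[16]=8, dp[17]=9, dp[18]=9, dp[19]=10
Minimum coins for 19 = 10


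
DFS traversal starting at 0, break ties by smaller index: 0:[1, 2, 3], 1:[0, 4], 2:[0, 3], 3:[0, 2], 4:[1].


DFS stack-based: start with [0]
Visit order: [0, 1, 4, 2, 3]


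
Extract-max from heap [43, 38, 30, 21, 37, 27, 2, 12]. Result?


Max = 43
Replace root with last, heapify down
Resulting heap: [38, 37, 30, 21, 12, 27, 2]


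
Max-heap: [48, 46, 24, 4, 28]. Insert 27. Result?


Append 27: [48, 46, 24, 4, 28, 27]
Bubble up: swap idx 5(27) with idx 2(24)
Result: [48, 46, 27, 4, 28, 24]


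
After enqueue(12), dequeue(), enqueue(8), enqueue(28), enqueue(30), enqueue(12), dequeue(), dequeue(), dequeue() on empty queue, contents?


enqueue(12) -> [12]
dequeue() returns 12 -> []
enqueue(8) -> [8]
enqueue(28) -> [8, 28]
enqueue(30) -> [8, 28, 30]
enqueue(12) -> [8, 28, 30, 12]
dequeue() returns 8 -> [28, 30, 12]
dequeue() returns 28 -> [30, 12]
dequeue() returns 30 -> [12]
Final queue (front to back): [12]


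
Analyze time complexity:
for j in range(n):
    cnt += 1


Per nesting level: O(n) = O(n)
Complexity: O(n)


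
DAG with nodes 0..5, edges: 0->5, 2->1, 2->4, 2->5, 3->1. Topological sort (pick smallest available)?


Kahn's algorithm, process smallest node first
Order: [0, 2, 3, 1, 4, 5]


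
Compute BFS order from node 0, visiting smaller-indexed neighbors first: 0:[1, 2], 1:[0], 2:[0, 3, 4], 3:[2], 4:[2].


BFS queue: start with [0]
Visit order: [0, 1, 2, 3, 4]


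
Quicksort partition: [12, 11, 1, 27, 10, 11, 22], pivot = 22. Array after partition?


Elements <= 22 go left of pivot.
Result: [12, 11, 1, 10, 11, 22, 27], pivot at index 5


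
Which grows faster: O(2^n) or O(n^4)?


quartic grows slower than exponential
O(n^4) is asymptotically smaller; O(2^n) grows faster


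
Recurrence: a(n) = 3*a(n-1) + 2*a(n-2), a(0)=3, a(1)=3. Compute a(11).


Build bottom-up:
...a(9)=104763, a(10)=373119, a(11)=3*373119+2*104763=1328883


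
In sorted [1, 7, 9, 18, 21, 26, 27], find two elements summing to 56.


Two pointers: lo=0, hi=6
No pair sums to 56


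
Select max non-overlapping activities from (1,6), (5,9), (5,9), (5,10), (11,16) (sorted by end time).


Greedy: pick earliest-ending, then skip overlaps.
Selected (2 activities): [(1, 6), (11, 16)]


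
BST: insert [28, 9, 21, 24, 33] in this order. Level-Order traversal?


Root = 28; build tree by BST insertion.
Level-Order traversal: [28, 9, 33, 21, 24]


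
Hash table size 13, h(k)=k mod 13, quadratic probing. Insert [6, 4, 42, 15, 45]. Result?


Insertions: 6->slot 6; 4->slot 4; 42->slot 3; 15->slot 2; 45->slot 7
Table: [None, None, 15, 42, 4, None, 6, 45, None, None, None, None, None]


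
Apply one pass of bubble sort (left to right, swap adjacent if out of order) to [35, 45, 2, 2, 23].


After one pass: [35, 2, 2, 23, 45]


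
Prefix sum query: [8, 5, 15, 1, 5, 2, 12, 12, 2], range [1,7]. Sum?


Prefix sums: [0, 8, 13, 28, 29, 34, 36, 48, 60, 62]
Sum[1..7] = prefix[8] - prefix[1] = 60 - 8 = 52


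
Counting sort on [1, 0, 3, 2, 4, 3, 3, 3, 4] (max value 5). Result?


Count array: [1, 1, 1, 4, 2, 0]
Reconstruct: [0, 1, 2, 3, 3, 3, 3, 4, 4]


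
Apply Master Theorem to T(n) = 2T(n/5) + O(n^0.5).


a=2, b=5, c=0.5. log_5(2)=0.431 < c=0.5. Case 3: O(n^c) = O(sqrt(n))
Complexity: O(sqrt(n))
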